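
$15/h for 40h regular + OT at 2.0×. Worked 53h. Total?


Regular: 40h × $15 = $600.00
Overtime: 53 - 40 = 13h
OT pay: 13h × $15 × 2.0 = $390.00
Total = $600.00 + $390.00 = $990.00

$990.00


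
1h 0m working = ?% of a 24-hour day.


Time: 60 minutes
Day: 1440 minutes
Percentage = (60/1440) × 100 ≈ 4.2%

4.2%


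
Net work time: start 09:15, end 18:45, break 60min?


8h 30m (510 minutes)

Total time = (18×60+45) - (9×60+15)
= 1125 - 555 = 570 min
Minus break: 570 - 60 = 510 min
= 8h 30m


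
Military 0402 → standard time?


4:02 AM

Hour: 4
4 < 12 → AM


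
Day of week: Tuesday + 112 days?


Start: Tuesday (index 1)
(1 + 112) mod 7
= 113 mod 7
= 1
Index 1 → Tuesday

Tuesday


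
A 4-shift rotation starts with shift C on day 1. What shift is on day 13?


Shifts: A, B, C, D
Start: C (index 2)
Day 13: (2 + 13 - 1) mod 4
= 14 mod 4
= 2
Index 2 → shift C

Shift C


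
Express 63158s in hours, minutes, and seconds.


17h 32m 38s

Hours: 63158 ÷ 3600 = 17 remainder 1958
Minutes: 1958 ÷ 60 = 32 remainder 38
Seconds: 38


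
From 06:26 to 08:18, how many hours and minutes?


End time in minutes: 8×60 + 18 = 498
Start time in minutes: 6×60 + 26 = 386
Difference = 498 - 386 = 112 minutes
= 1 hours 52 minutes

1h 52m


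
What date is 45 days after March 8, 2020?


Start: March 8, 2020
Add 45 days
March 8 → April 1: 31 - 8 + 1 = 24 days (45 - 24 = 21 left)
April 1 + 21 = April 22, 2020

April 22, 2020


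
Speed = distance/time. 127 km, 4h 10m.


30.5 km/h

Distance: 127 km
Time: 4h 10m = 250 min = 250/60 = 25/6 hours
Speed = 127 ÷ (25/6) = 127 × 6 / 25 = 762/25 ≈ 30.5 km/h


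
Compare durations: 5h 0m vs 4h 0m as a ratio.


Duration 1: 300 minutes
Duration 2: 240 minutes
Ratio = 300:240
GCD = 60
Simplified = 5:4
As a decimal: 5/4 = 1.25

5:4 (1.25)


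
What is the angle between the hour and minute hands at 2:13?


11.5°

Hour hand = 2×30 + 13×0.5 = 66.5°
Minute hand = 13×6 = 78°
Difference = |66.5 - 78| = 11.5°


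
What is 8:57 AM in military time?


Input: 8:57 AM
AM hour stays: 8

08:57


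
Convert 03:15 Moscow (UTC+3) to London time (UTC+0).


Time difference = UTC+0 - UTC+3 = -3 hours
New hour = (3 -3) mod 24
= 0 mod 24 = 0
Minutes unchanged → 00:15

00:15


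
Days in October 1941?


Month: October (month 10)
October has 31 days

31 days


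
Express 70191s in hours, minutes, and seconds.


19h 29m 51s

Hours: 70191 ÷ 3600 = 19 remainder 1791
Minutes: 1791 ÷ 60 = 29 remainder 51
Seconds: 51


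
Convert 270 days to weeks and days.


Weeks: 270 ÷ 7 = 38 remainder 4

38 weeks 4 days


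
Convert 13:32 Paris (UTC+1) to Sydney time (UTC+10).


Time difference = UTC+10 - UTC+1 = +9 hours
New hour = (13 + 9) mod 24
= 22 mod 24 = 22
Minutes unchanged → 22:32

22:32


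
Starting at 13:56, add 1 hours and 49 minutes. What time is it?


15:45

Start: 836 minutes from midnight
Add: 109 minutes
Total: 945 minutes
Hours: 945 ÷ 60 = 15 remainder 45


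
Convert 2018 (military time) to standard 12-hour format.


8:18 PM

Hour: 20
20 - 12 = 8 → PM


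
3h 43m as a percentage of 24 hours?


Total minutes: 3×60 + 43 = 223
Day = 24×60 = 1440 minutes
Fraction = 223/1440 ≈ 0.1549
As a percentage: 223/1440 × 100 ≈ 15.49%

0.1549 (15.49%)


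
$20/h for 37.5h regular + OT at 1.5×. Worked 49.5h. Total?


$1110.00

Regular: 37.5h × $20 = $750.00
Overtime: 49.5 - 37.5 = 12.0h
OT pay: 12.0h × $20 × 1.5 = $360.00
Total = $750.00 + $360.00 = $1110.00


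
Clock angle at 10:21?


Hour hand = 10×30 + 21×0.5 = 310.5°
Minute hand = 21×6 = 126°
Difference = |310.5 - 126| = 184.5°
Since > 180°: 360 - 184.5 = 175.5°

175.5°


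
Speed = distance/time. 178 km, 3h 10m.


56.2 km/h

Distance: 178 km
Time: 3h 10m = 190 min = 190/60 = 19/6 hours
Speed = 178 ÷ (19/6) = 178 × 6 / 19 = 1068/19 ≈ 56.2 km/h


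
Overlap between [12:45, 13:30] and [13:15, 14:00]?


Meeting A: 765-810 (in minutes from midnight)
Meeting B: 795-840
Overlap start = max(765, 795) = 795
Overlap end = min(810, 840) = 810
Overlap = max(0, 810 - 795) = 15 min

15 minutes


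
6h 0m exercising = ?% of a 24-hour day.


Time: 360 minutes
Day: 1440 minutes
Percentage = (360/1440) × 100 = 25.0%

25.0%


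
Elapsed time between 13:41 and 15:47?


2h 6m

End time in minutes: 15×60 + 47 = 947
Start time in minutes: 13×60 + 41 = 821
Difference = 947 - 821 = 126 minutes
= 2 hours 6 minutes


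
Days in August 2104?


31 days

Month: August (month 8)
August has 31 days


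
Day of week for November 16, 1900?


Zeller's congruence:
q=16, m=11, k=0, j=19
h = (16 + ⌊13×12/5⌋ + 0 + ⌊0/4⌋ + ⌊19/4⌋ - 2×19) mod 7
= (16 + 31 + 0 + 0 + 4 - 38) mod 7
= 13 mod 7 = 6
h=6 → Friday

Friday


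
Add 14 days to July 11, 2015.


Start: July 11, 2015
Add 14 days
July 11 + 14 = July 25, 2015

July 25, 2015


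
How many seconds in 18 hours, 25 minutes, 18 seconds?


Hours: 18 × 3600 = 64800
Minutes: 25 × 60 = 1500
Seconds: 18
Total = 64800 + 1500 + 18 = 66318

66318 seconds


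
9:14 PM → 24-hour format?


21:14

Input: 9:14 PM
PM: 9 + 12 = 21


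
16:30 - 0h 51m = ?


Start: 990 minutes from midnight
Subtract: 51 minutes
Remaining: 990 - 51 = 939
Hours: 15, Minutes: 39

15:39


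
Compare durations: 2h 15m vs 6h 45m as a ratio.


1:3 (0.33)

Duration 1: 135 minutes
Duration 2: 405 minutes
Ratio = 135:405
GCD = 135
Simplified = 1:3
As a decimal: 1/3 ≈ 0.33


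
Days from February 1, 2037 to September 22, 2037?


From February 1, 2037 to September 22, 2037
Rest of February 2037: 28 - 1 = 27
Full months: March 31, April 30, May 31, June 30, July 31, August 31
Days into September 2037: 22
Total = 27 + 31 + 30 + 31 + 30 + 31 + 31 + 22 = 233 days

233 days


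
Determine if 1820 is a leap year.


Rules: divisible by 4 AND (not by 100 OR by 400)
1820 ÷ 4 = 455 exactly → divisible by 4
1820 ÷ 100 = 18 remainder 20 → not divisible by 100
Divisible by 4 but not by 100 → leap year

Yes


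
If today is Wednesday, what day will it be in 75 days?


Start: Wednesday (index 2)
(2 + 75) mod 7
= 77 mod 7
= 0
Index 0 → Monday

Monday


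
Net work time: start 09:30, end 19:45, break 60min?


Total time = (19×60+45) - (9×60+30)
= 1185 - 570 = 615 min
Minus break: 615 - 60 = 555 min
= 9h 15m

9h 15m (555 minutes)


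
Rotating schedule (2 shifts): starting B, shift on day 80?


Shifts: A, B
Start: B (index 1)
Day 80: (1 + 80 - 1) mod 2
= 80 mod 2
= 0
Index 0 → shift A

Shift A


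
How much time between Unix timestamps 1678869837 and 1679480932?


611095 seconds (169.7 hours / 7.07 days)

Difference = 1679480932 - 1678869837 = 611095 seconds
In hours: 611095 / 3600 ≈ 169.7
In days: 611095 / 86400 ≈ 7.07


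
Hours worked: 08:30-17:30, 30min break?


Total time = (17×60+30) - (8×60+30)
= 1050 - 510 = 540 min
Minus break: 540 - 30 = 510 min
= 8h 30m

8h 30m (510 minutes)


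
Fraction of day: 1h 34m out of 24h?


Total minutes: 1×60 + 34 = 94
Day = 24×60 = 1440 minutes
Fraction = 94/1440 ≈ 0.0653
As a percentage: 94/1440 × 100 ≈ 6.53%

0.0653 (6.53%)


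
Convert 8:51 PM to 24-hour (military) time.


20:51

Input: 8:51 PM
PM: 8 + 12 = 20


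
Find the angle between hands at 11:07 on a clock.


68.5°

Hour hand = 11×30 + 7×0.5 = 333.5°
Minute hand = 7×6 = 42°
Difference = |333.5 - 42| = 291.5°
Since > 180°: 360 - 291.5 = 68.5°


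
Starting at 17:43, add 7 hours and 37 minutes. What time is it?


01:20 (next day)

Start: 1063 minutes from midnight
Add: 457 minutes
Total: 1520 minutes
Hours: 1520 ÷ 60 = 25 remainder 20
25 ≥ 24 → 25 - 24 = 1 (next day)


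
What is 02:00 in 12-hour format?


Hour: 2
2 < 12 → AM

2:00 AM


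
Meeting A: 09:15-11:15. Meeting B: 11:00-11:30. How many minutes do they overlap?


Meeting A: 555-675 (in minutes from midnight)
Meeting B: 660-690
Overlap start = max(555, 660) = 660
Overlap end = min(675, 690) = 675
Overlap = max(0, 675 - 660) = 15 min

15 minutes


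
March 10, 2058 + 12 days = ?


Start: March 10, 2058
Add 12 days
March 10 + 12 = March 22, 2058

March 22, 2058


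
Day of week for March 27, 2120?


Wednesday

Zeller's congruence:
q=27, m=3, k=20, j=21
h = (27 + ⌊13×4/5⌋ + 20 + ⌊20/4⌋ + ⌊21/4⌋ - 2×21) mod 7
= (27 + 10 + 20 + 5 + 5 - 42) mod 7
= 25 mod 7 = 4
h=4 → Wednesday


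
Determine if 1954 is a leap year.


Rules: divisible by 4 AND (not by 100 OR by 400)
1954 ÷ 4 = 488 remainder 2 → not divisible by 4
Not divisible by 4 → not a leap year

No


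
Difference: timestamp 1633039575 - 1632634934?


Difference = 1633039575 - 1632634934 = 404641 seconds
In hours: 404641 / 3600 ≈ 112.4
In days: 404641 / 86400 ≈ 4.68

404641 seconds (112.4 hours / 4.68 days)


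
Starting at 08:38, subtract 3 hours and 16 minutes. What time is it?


05:22

Start: 518 minutes from midnight
Subtract: 196 minutes
Remaining: 518 - 196 = 322
Hours: 5, Minutes: 22


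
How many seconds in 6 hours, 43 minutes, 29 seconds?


24209 seconds

Hours: 6 × 3600 = 21600
Minutes: 43 × 60 = 2580
Seconds: 29
Total = 21600 + 2580 + 29 = 24209


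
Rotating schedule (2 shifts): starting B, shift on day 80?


Shift A

Shifts: A, B
Start: B (index 1)
Day 80: (1 + 80 - 1) mod 2
= 80 mod 2
= 0
Index 0 → shift A


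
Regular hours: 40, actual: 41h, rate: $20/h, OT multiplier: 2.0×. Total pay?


Regular: 40h × $20 = $800.00
Overtime: 41 - 40 = 1h
OT pay: 1h × $20 × 2.0 = $40.00
Total = $800.00 + $40.00 = $840.00

$840.00


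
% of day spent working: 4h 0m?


Time: 240 minutes
Day: 1440 minutes
Percentage = (240/1440) × 100 ≈ 16.7%

16.7%


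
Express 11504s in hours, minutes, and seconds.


Hours: 11504 ÷ 3600 = 3 remainder 704
Minutes: 704 ÷ 60 = 11 remainder 44
Seconds: 44

3h 11m 44s


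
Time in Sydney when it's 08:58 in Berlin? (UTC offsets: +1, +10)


17:58

Time difference = UTC+10 - UTC+1 = +9 hours
New hour = (8 + 9) mod 24
= 17 mod 24 = 17
Minutes unchanged → 17:58


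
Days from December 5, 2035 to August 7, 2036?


246 days

From December 5, 2035 to August 7, 2036
Rest of December 2035: 31 - 5 = 26
Full months: January 31, February 2036 29, March 31, April 30, May 31, June 30, July 31
Days into August 2036: 7
Total = 26 + 31 + 29 + 31 + 30 + 31 + 30 + 31 + 7 = 246 days


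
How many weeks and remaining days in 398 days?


Weeks: 398 ÷ 7 = 56 remainder 6

56 weeks 6 days


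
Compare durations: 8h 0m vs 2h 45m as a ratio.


Duration 1: 480 minutes
Duration 2: 165 minutes
Ratio = 480:165
GCD = 15
Simplified = 32:11
As a decimal: 32/11 ≈ 2.91

32:11 (2.91)


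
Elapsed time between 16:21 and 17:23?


End time in minutes: 17×60 + 23 = 1043
Start time in minutes: 16×60 + 21 = 981
Difference = 1043 - 981 = 62 minutes
= 1 hours 2 minutes

1h 2m


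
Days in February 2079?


28 days

Month: February (month 2)
February: 28 or 29 (leap year)
2079 leap year? No


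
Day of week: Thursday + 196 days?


Thursday

Start: Thursday (index 3)
(3 + 196) mod 7
= 199 mod 7
= 3
Index 3 → Thursday


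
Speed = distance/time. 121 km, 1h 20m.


Distance: 121 km
Time: 1h 20m = 80 min = 80/60 = 4/3 hours
Speed = 121 ÷ (4/3) = 121 × 3 / 4 = 363/4 ≈ 90.8 km/h

90.8 km/h


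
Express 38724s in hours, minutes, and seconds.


10h 45m 24s

Hours: 38724 ÷ 3600 = 10 remainder 2724
Minutes: 2724 ÷ 60 = 45 remainder 24
Seconds: 24


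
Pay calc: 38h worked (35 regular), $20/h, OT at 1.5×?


Regular: 35h × $20 = $700.00
Overtime: 38 - 35 = 3h
OT pay: 3h × $20 × 1.5 = $90.00
Total = $700.00 + $90.00 = $790.00

$790.00


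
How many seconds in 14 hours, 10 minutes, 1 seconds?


Hours: 14 × 3600 = 50400
Minutes: 10 × 60 = 600
Seconds: 1
Total = 50400 + 600 + 1 = 51001

51001 seconds


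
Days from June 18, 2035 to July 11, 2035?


23 days

From June 18, 2035 to July 11, 2035
Rest of June 2035: 30 - 18 = 12
Days into July 2035: 11
Total = 12 + 11 = 23 days


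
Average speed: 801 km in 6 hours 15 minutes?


Distance: 801 km
Time: 6h 15m = 375 min = 375/60 = 25/4 hours
Speed = 801 ÷ (25/4) = 801 × 4 / 25 = 3204/25 ≈ 128.2 km/h

128.2 km/h


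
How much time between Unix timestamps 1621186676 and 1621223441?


36765 seconds (10.2 hours / 0.43 days)

Difference = 1621223441 - 1621186676 = 36765 seconds
In hours: 36765 / 3600 ≈ 10.2
In days: 36765 / 86400 ≈ 0.43


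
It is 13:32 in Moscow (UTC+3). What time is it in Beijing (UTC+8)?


Time difference = UTC+8 - UTC+3 = +5 hours
New hour = (13 + 5) mod 24
= 18 mod 24 = 18
Minutes unchanged → 18:32

18:32


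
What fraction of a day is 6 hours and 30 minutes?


Total minutes: 6×60 + 30 = 390
Day = 24×60 = 1440 minutes
Fraction = 390/1440 ≈ 0.2708
As a percentage: 390/1440 × 100 ≈ 27.08%

0.2708 (27.08%)


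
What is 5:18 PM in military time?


17:18

Input: 5:18 PM
PM: 5 + 12 = 17


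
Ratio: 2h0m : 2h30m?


4:5 (0.80)

Duration 1: 120 minutes
Duration 2: 150 minutes
Ratio = 120:150
GCD = 30
Simplified = 4:5
As a decimal: 4/5 = 0.80


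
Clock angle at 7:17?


Hour hand = 7×30 + 17×0.5 = 218.5°
Minute hand = 17×6 = 102°
Difference = |218.5 - 102| = 116.5°

116.5°


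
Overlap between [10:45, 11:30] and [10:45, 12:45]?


Meeting A: 645-690 (in minutes from midnight)
Meeting B: 645-765
Overlap start = max(645, 645) = 645
Overlap end = min(690, 765) = 690
Overlap = max(0, 690 - 645) = 45 min

45 minutes


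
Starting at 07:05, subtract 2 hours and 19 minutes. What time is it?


04:46

Start: 425 minutes from midnight
Subtract: 139 minutes
Remaining: 425 - 139 = 286
Hours: 4, Minutes: 46


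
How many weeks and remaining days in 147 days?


21 weeks 0 days

Weeks: 147 ÷ 7 = 21 remainder 0


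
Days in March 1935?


31 days

Month: March (month 3)
March has 31 days


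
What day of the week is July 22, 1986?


Zeller's congruence:
q=22, m=7, k=86, j=19
h = (22 + ⌊13×8/5⌋ + 86 + ⌊86/4⌋ + ⌊19/4⌋ - 2×19) mod 7
= (22 + 20 + 86 + 21 + 4 - 38) mod 7
= 115 mod 7 = 3
h=3 → Tuesday

Tuesday


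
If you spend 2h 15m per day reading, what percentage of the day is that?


9.4%

Time: 135 minutes
Day: 1440 minutes
Percentage = (135/1440) × 100 ≈ 9.4%


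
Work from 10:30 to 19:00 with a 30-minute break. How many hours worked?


Total time = (19×60+0) - (10×60+30)
= 1140 - 630 = 510 min
Minus break: 510 - 30 = 480 min
= 8h 0m

8h 0m (480 minutes)


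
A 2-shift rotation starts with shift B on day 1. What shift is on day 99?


Shifts: A, B
Start: B (index 1)
Day 99: (1 + 99 - 1) mod 2
= 99 mod 2
= 1
Index 1 → shift B

Shift B


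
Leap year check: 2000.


Rules: divisible by 4 AND (not by 100 OR by 400)
2000 ÷ 4 = 500 exactly → divisible by 4
2000 ÷ 100 = 20 exactly → divisible by 100
2000 ÷ 400 = 5 exactly → divisible by 400
Divisible by 400 → leap year

Yes


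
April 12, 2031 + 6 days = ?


Start: April 12, 2031
Add 6 days
April 12 + 6 = April 18, 2031

April 18, 2031


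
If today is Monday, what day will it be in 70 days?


Monday

Start: Monday (index 0)
(0 + 70) mod 7
= 70 mod 7
= 0
Index 0 → Monday


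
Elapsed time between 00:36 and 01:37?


1h 1m

End time in minutes: 1×60 + 37 = 97
Start time in minutes: 0×60 + 36 = 36
Difference = 97 - 36 = 61 minutes
= 1 hours 1 minutes


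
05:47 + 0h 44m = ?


Start: 347 minutes from midnight
Add: 44 minutes
Total: 391 minutes
Hours: 391 ÷ 60 = 6 remainder 31

06:31


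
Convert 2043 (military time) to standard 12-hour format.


Hour: 20
20 - 12 = 8 → PM

8:43 PM


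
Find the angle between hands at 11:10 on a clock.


85.0°

Hour hand = 11×30 + 10×0.5 = 335.0°
Minute hand = 10×6 = 60°
Difference = |335.0 - 60| = 275.0°
Since > 180°: 360 - 275.0 = 85.0°


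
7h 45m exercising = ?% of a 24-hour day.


32.3%

Time: 465 minutes
Day: 1440 minutes
Percentage = (465/1440) × 100 ≈ 32.3%


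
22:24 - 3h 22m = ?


19:02

Start: 1344 minutes from midnight
Subtract: 202 minutes
Remaining: 1344 - 202 = 1142
Hours: 19, Minutes: 2


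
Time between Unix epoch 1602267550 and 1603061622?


Difference = 1603061622 - 1602267550 = 794072 seconds
In hours: 794072 / 3600 ≈ 220.6
In days: 794072 / 86400 ≈ 9.19

794072 seconds (220.6 hours / 9.19 days)


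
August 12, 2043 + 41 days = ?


Start: August 12, 2043
Add 41 days
August 12 → September 1: 31 - 12 + 1 = 20 days (41 - 20 = 21 left)
September 1 + 21 = September 22, 2043

September 22, 2043


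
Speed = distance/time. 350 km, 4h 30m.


Distance: 350 km
Time: 4h 30m = 270 min = 270/60 = 9/2 hours
Speed = 350 ÷ (9/2) = 350 × 2 / 9 = 700/9 ≈ 77.8 km/h

77.8 km/h


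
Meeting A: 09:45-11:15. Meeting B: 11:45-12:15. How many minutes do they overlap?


0 minutes

Meeting A: 585-675 (in minutes from midnight)
Meeting B: 705-735
Overlap start = max(585, 705) = 705
Overlap end = min(675, 735) = 675
Overlap = max(0, 675 - 705) = 0 min


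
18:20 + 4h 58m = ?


Start: 1100 minutes from midnight
Add: 298 minutes
Total: 1398 minutes
Hours: 1398 ÷ 60 = 23 remainder 18

23:18


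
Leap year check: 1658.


No

Rules: divisible by 4 AND (not by 100 OR by 400)
1658 ÷ 4 = 414 remainder 2 → not divisible by 4
Not divisible by 4 → not a leap year


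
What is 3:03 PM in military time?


Input: 3:03 PM
PM: 3 + 12 = 15

15:03


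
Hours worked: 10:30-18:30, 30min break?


Total time = (18×60+30) - (10×60+30)
= 1110 - 630 = 480 min
Minus break: 480 - 30 = 450 min
= 7h 30m

7h 30m (450 minutes)


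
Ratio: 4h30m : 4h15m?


Duration 1: 270 minutes
Duration 2: 255 minutes
Ratio = 270:255
GCD = 15
Simplified = 18:17
As a decimal: 18/17 ≈ 1.06

18:17 (1.06)


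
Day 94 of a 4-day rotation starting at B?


Shift C

Shifts: A, B, C, D
Start: B (index 1)
Day 94: (1 + 94 - 1) mod 4
= 94 mod 4
= 2
Index 2 → shift C


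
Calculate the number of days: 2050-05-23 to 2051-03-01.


From May 23, 2050 to March 1, 2051
Rest of May 2050: 31 - 23 = 8
Full months: June 30, July 31, August 31, September 30, October 31, November 30, December 31, January 31, February 2051 28
Days into March 2051: 1
Total = 8 + 30 + 31 + 31 + 30 + 31 + 30 + 31 + 31 + 28 + 1 = 282 days

282 days


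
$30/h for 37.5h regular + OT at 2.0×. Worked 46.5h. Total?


$1665.00

Regular: 37.5h × $30 = $1125.00
Overtime: 46.5 - 37.5 = 9.0h
OT pay: 9.0h × $30 × 2.0 = $540.00
Total = $1125.00 + $540.00 = $1665.00


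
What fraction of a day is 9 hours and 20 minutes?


Total minutes: 9×60 + 20 = 560
Day = 24×60 = 1440 minutes
Fraction = 560/1440 ≈ 0.3889
As a percentage: 560/1440 × 100 ≈ 38.89%

0.3889 (38.89%)


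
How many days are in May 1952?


Month: May (month 5)
May has 31 days

31 days


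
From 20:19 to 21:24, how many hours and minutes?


1h 5m

End time in minutes: 21×60 + 24 = 1284
Start time in minutes: 20×60 + 19 = 1219
Difference = 1284 - 1219 = 65 minutes
= 1 hours 5 minutes


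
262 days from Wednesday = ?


Start: Wednesday (index 2)
(2 + 262) mod 7
= 264 mod 7
= 5
Index 5 → Saturday

Saturday


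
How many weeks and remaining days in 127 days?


18 weeks 1 days

Weeks: 127 ÷ 7 = 18 remainder 1


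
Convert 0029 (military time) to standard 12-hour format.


12:29 AM

Hour: 0
0 → 12 AM (midnight)


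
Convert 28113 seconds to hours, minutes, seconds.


7h 48m 33s

Hours: 28113 ÷ 3600 = 7 remainder 2913
Minutes: 2913 ÷ 60 = 48 remainder 33
Seconds: 33


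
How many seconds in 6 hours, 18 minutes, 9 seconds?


22689 seconds

Hours: 6 × 3600 = 21600
Minutes: 18 × 60 = 1080
Seconds: 9
Total = 21600 + 1080 + 9 = 22689


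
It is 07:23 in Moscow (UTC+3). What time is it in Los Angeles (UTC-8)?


20:23 (previous day)

Time difference = UTC-8 - UTC+3 = -11 hours
New hour = (7 -11) mod 24
= -4 mod 24 = 20
Minutes unchanged → 20:23; -4 < 0 → previous day


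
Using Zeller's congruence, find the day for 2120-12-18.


Wednesday

Zeller's congruence:
q=18, m=12, k=20, j=21
h = (18 + ⌊13×13/5⌋ + 20 + ⌊20/4⌋ + ⌊21/4⌋ - 2×21) mod 7
= (18 + 33 + 20 + 5 + 5 - 42) mod 7
= 39 mod 7 = 4
h=4 → Wednesday


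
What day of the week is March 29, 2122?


Sunday

Zeller's congruence:
q=29, m=3, k=22, j=21
h = (29 + ⌊13×4/5⌋ + 22 + ⌊22/4⌋ + ⌊21/4⌋ - 2×21) mod 7
= (29 + 10 + 22 + 5 + 5 - 42) mod 7
= 29 mod 7 = 1
h=1 → Sunday


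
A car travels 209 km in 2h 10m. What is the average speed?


Distance: 209 km
Time: 2h 10m = 130 min = 130/60 = 13/6 hours
Speed = 209 ÷ (13/6) = 209 × 6 / 13 = 1254/13 ≈ 96.5 km/h

96.5 km/h


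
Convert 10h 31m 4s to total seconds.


Hours: 10 × 3600 = 36000
Minutes: 31 × 60 = 1860
Seconds: 4
Total = 36000 + 1860 + 4 = 37864

37864 seconds


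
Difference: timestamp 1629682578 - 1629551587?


Difference = 1629682578 - 1629551587 = 130991 seconds
In hours: 130991 / 3600 ≈ 36.4
In days: 130991 / 86400 ≈ 1.52

130991 seconds (36.4 hours / 1.52 days)


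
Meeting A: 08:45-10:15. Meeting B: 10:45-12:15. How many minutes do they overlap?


Meeting A: 525-615 (in minutes from midnight)
Meeting B: 645-735
Overlap start = max(525, 645) = 645
Overlap end = min(615, 735) = 615
Overlap = max(0, 615 - 645) = 0 min

0 minutes


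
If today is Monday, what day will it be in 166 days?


Saturday

Start: Monday (index 0)
(0 + 166) mod 7
= 166 mod 7
= 5
Index 5 → Saturday


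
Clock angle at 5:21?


Hour hand = 5×30 + 21×0.5 = 160.5°
Minute hand = 21×6 = 126°
Difference = |160.5 - 126| = 34.5°

34.5°


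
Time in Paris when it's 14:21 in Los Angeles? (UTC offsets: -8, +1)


23:21

Time difference = UTC+1 - UTC-8 = +9 hours
New hour = (14 + 9) mod 24
= 23 mod 24 = 23
Minutes unchanged → 23:21


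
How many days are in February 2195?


28 days

Month: February (month 2)
February: 28 or 29 (leap year)
2195 leap year? No


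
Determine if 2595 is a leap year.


Rules: divisible by 4 AND (not by 100 OR by 400)
2595 ÷ 4 = 648 remainder 3 → not divisible by 4
Not divisible by 4 → not a leap year

No


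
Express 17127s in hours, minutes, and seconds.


4h 45m 27s

Hours: 17127 ÷ 3600 = 4 remainder 2727
Minutes: 2727 ÷ 60 = 45 remainder 27
Seconds: 27


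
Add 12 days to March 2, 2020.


Start: March 2, 2020
Add 12 days
March 2 + 12 = March 14, 2020

March 14, 2020


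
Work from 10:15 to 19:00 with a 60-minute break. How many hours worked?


7h 45m (465 minutes)

Total time = (19×60+0) - (10×60+15)
= 1140 - 615 = 525 min
Minus break: 525 - 60 = 465 min
= 7h 45m


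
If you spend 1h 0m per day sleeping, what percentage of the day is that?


Time: 60 minutes
Day: 1440 minutes
Percentage = (60/1440) × 100 ≈ 4.2%

4.2%


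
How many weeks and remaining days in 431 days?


Weeks: 431 ÷ 7 = 61 remainder 4

61 weeks 4 days


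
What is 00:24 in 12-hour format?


Hour: 0
0 → 12 AM (midnight)

12:24 AM


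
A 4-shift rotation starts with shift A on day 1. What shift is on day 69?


Shifts: A, B, C, D
Start: A (index 0)
Day 69: (0 + 69 - 1) mod 4
= 68 mod 4
= 0
Index 0 → shift A

Shift A


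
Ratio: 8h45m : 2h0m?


Duration 1: 525 minutes
Duration 2: 120 minutes
Ratio = 525:120
GCD = 15
Simplified = 35:8
As a decimal: 35/8 ≈ 4.38

35:8 (4.38)


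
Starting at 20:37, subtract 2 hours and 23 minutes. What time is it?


Start: 1237 minutes from midnight
Subtract: 143 minutes
Remaining: 1237 - 143 = 1094
Hours: 18, Minutes: 14

18:14


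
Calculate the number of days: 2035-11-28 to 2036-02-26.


90 days

From November 28, 2035 to February 26, 2036
Rest of November 2035: 30 - 28 = 2
Full months: December 31, January 31
Days into February 2036: 26
Total = 2 + 31 + 31 + 26 = 90 days


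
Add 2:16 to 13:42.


15:58

Start: 822 minutes from midnight
Add: 136 minutes
Total: 958 minutes
Hours: 958 ÷ 60 = 15 remainder 58


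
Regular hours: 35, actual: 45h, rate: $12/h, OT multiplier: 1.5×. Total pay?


$600.00

Regular: 35h × $12 = $420.00
Overtime: 45 - 35 = 10h
OT pay: 10h × $12 × 1.5 = $180.00
Total = $420.00 + $180.00 = $600.00


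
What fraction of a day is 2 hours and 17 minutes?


Total minutes: 2×60 + 17 = 137
Day = 24×60 = 1440 minutes
Fraction = 137/1440 ≈ 0.0951
As a percentage: 137/1440 × 100 ≈ 9.51%

0.0951 (9.51%)


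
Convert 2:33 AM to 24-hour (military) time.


02:33

Input: 2:33 AM
AM hour stays: 2


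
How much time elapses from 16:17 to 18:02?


End time in minutes: 18×60 + 2 = 1082
Start time in minutes: 16×60 + 17 = 977
Difference = 1082 - 977 = 105 minutes
= 1 hours 45 minutes

1h 45m


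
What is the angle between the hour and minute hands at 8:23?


Hour hand = 8×30 + 23×0.5 = 251.5°
Minute hand = 23×6 = 138°
Difference = |251.5 - 138| = 113.5°

113.5°


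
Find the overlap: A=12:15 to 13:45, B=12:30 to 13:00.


30 minutes

Meeting A: 735-825 (in minutes from midnight)
Meeting B: 750-780
Overlap start = max(735, 750) = 750
Overlap end = min(825, 780) = 780
Overlap = max(0, 780 - 750) = 30 min


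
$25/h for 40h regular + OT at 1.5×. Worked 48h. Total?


$1300.00

Regular: 40h × $25 = $1000.00
Overtime: 48 - 40 = 8h
OT pay: 8h × $25 × 1.5 = $300.00
Total = $1000.00 + $300.00 = $1300.00


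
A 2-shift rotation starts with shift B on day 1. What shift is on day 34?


Shifts: A, B
Start: B (index 1)
Day 34: (1 + 34 - 1) mod 2
= 34 mod 2
= 0
Index 0 → shift A

Shift A


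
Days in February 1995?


Month: February (month 2)
February: 28 or 29 (leap year)
1995 leap year? No

28 days


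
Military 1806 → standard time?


6:06 PM

Hour: 18
18 - 12 = 6 → PM


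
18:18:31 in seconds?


65911 seconds

Hours: 18 × 3600 = 64800
Minutes: 18 × 60 = 1080
Seconds: 31
Total = 64800 + 1080 + 31 = 65911


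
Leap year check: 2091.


No

Rules: divisible by 4 AND (not by 100 OR by 400)
2091 ÷ 4 = 522 remainder 3 → not divisible by 4
Not divisible by 4 → not a leap year


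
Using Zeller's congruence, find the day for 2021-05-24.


Zeller's congruence:
q=24, m=5, k=21, j=20
h = (24 + ⌊13×6/5⌋ + 21 + ⌊21/4⌋ + ⌊20/4⌋ - 2×20) mod 7
= (24 + 15 + 21 + 5 + 5 - 40) mod 7
= 30 mod 7 = 2
h=2 → Monday

Monday


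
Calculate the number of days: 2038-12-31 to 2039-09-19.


262 days

From December 31, 2038 to September 19, 2039
Rest of December 2038: 31 - 31 = 0
Full months: January 31, February 2039 28, March 31, April 30, May 31, June 30, July 31, August 31
Days into September 2039: 19
Total = 0 + 31 + 28 + 31 + 30 + 31 + 30 + 31 + 31 + 19 = 262 days


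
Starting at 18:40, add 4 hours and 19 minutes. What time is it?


Start: 1120 minutes from midnight
Add: 259 minutes
Total: 1379 minutes
Hours: 1379 ÷ 60 = 22 remainder 59

22:59


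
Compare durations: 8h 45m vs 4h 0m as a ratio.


Duration 1: 525 minutes
Duration 2: 240 minutes
Ratio = 525:240
GCD = 15
Simplified = 35:16
As a decimal: 35/16 ≈ 2.19

35:16 (2.19)


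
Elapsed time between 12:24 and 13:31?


End time in minutes: 13×60 + 31 = 811
Start time in minutes: 12×60 + 24 = 744
Difference = 811 - 744 = 67 minutes
= 1 hours 7 minutes

1h 7m


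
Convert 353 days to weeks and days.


50 weeks 3 days

Weeks: 353 ÷ 7 = 50 remainder 3


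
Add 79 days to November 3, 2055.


Start: November 3, 2055
Add 79 days
November 3 → December 1: 30 - 3 + 1 = 28 days (79 - 28 = 51 left)
December 1 → January 1: 31 - 1 + 1 = 31 days (51 - 31 = 20 left)
January 1 + 20 = January 21, 2056

January 21, 2056


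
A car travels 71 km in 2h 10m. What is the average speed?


32.8 km/h

Distance: 71 km
Time: 2h 10m = 130 min = 130/60 = 13/6 hours
Speed = 71 ÷ (13/6) = 71 × 6 / 13 = 426/13 ≈ 32.8 km/h


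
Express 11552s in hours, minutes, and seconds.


3h 12m 32s

Hours: 11552 ÷ 3600 = 3 remainder 752
Minutes: 752 ÷ 60 = 12 remainder 32
Seconds: 32


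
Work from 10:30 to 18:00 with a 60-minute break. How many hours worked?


Total time = (18×60+0) - (10×60+30)
= 1080 - 630 = 450 min
Minus break: 450 - 60 = 390 min
= 6h 30m

6h 30m (390 minutes)


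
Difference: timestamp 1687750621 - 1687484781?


265840 seconds (73.8 hours / 3.08 days)

Difference = 1687750621 - 1687484781 = 265840 seconds
In hours: 265840 / 3600 ≈ 73.8
In days: 265840 / 86400 ≈ 3.08


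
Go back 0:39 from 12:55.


Start: 775 minutes from midnight
Subtract: 39 minutes
Remaining: 775 - 39 = 736
Hours: 12, Minutes: 16

12:16


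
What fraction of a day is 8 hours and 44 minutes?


Total minutes: 8×60 + 44 = 524
Day = 24×60 = 1440 minutes
Fraction = 524/1440 ≈ 0.3639
As a percentage: 524/1440 × 100 ≈ 36.39%

0.3639 (36.39%)


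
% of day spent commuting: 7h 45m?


32.3%

Time: 465 minutes
Day: 1440 minutes
Percentage = (465/1440) × 100 ≈ 32.3%


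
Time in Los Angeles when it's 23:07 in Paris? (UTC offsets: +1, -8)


14:07

Time difference = UTC-8 - UTC+1 = -9 hours
New hour = (23 -9) mod 24
= 14 mod 24 = 14
Minutes unchanged → 14:07


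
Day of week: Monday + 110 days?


Saturday

Start: Monday (index 0)
(0 + 110) mod 7
= 110 mod 7
= 5
Index 5 → Saturday


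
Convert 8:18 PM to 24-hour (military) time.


Input: 8:18 PM
PM: 8 + 12 = 20

20:18


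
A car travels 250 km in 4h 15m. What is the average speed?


Distance: 250 km
Time: 4h 15m = 255 min = 255/60 = 17/4 hours
Speed = 250 ÷ (17/4) = 250 × 4 / 17 = 1000/17 ≈ 58.8 km/h

58.8 km/h


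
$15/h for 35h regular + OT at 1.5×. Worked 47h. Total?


$795.00

Regular: 35h × $15 = $525.00
Overtime: 47 - 35 = 12h
OT pay: 12h × $15 × 1.5 = $270.00
Total = $525.00 + $270.00 = $795.00


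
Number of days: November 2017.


Month: November (month 11)
November has 30 days

30 days


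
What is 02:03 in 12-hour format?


2:03 AM

Hour: 2
2 < 12 → AM


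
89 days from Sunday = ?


Friday

Start: Sunday (index 6)
(6 + 89) mod 7
= 95 mod 7
= 4
Index 4 → Friday


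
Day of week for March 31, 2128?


Wednesday

Zeller's congruence:
q=31, m=3, k=28, j=21
h = (31 + ⌊13×4/5⌋ + 28 + ⌊28/4⌋ + ⌊21/4⌋ - 2×21) mod 7
= (31 + 10 + 28 + 7 + 5 - 42) mod 7
= 39 mod 7 = 4
h=4 → Wednesday


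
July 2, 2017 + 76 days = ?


September 16, 2017

Start: July 2, 2017
Add 76 days
July 2 → August 1: 31 - 2 + 1 = 30 days (76 - 30 = 46 left)
August 1 → September 1: 31 - 1 + 1 = 31 days (46 - 31 = 15 left)
September 1 + 15 = September 16, 2017


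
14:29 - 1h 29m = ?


13:00

Start: 869 minutes from midnight
Subtract: 89 minutes
Remaining: 869 - 89 = 780
Hours: 13, Minutes: 0


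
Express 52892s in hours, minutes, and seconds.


14h 41m 32s

Hours: 52892 ÷ 3600 = 14 remainder 2492
Minutes: 2492 ÷ 60 = 41 remainder 32
Seconds: 32


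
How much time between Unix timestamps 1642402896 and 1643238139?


835243 seconds (232.0 hours / 9.67 days)

Difference = 1643238139 - 1642402896 = 835243 seconds
In hours: 835243 / 3600 ≈ 232.0
In days: 835243 / 86400 ≈ 9.67


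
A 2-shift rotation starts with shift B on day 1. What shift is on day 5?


Shift B

Shifts: A, B
Start: B (index 1)
Day 5: (1 + 5 - 1) mod 2
= 5 mod 2
= 1
Index 1 → shift B


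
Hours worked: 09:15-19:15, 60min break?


Total time = (19×60+15) - (9×60+15)
= 1155 - 555 = 600 min
Minus break: 600 - 60 = 540 min
= 9h 0m

9h 0m (540 minutes)


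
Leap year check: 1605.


Rules: divisible by 4 AND (not by 100 OR by 400)
1605 ÷ 4 = 401 remainder 1 → not divisible by 4
Not divisible by 4 → not a leap year

No


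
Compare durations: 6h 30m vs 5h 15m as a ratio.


Duration 1: 390 minutes
Duration 2: 315 minutes
Ratio = 390:315
GCD = 15
Simplified = 26:21
As a decimal: 26/21 ≈ 1.24

26:21 (1.24)


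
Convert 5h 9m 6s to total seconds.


18546 seconds

Hours: 5 × 3600 = 18000
Minutes: 9 × 60 = 540
Seconds: 6
Total = 18000 + 540 + 6 = 18546


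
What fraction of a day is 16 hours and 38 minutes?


Total minutes: 16×60 + 38 = 998
Day = 24×60 = 1440 minutes
Fraction = 998/1440 ≈ 0.6931
As a percentage: 998/1440 × 100 ≈ 69.31%

0.6931 (69.31%)


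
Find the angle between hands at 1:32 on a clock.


Hour hand = 1×30 + 32×0.5 = 46.0°
Minute hand = 32×6 = 192°
Difference = |46.0 - 192| = 146.0°

146.0°


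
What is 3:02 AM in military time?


03:02

Input: 3:02 AM
AM hour stays: 3


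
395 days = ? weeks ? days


Weeks: 395 ÷ 7 = 56 remainder 3

56 weeks 3 days


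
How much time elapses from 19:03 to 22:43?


End time in minutes: 22×60 + 43 = 1363
Start time in minutes: 19×60 + 3 = 1143
Difference = 1363 - 1143 = 220 minutes
= 3 hours 40 minutes

3h 40m


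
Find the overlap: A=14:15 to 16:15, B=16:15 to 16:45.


0 minutes

Meeting A: 855-975 (in minutes from midnight)
Meeting B: 975-1005
Overlap start = max(855, 975) = 975
Overlap end = min(975, 1005) = 975
Overlap = max(0, 975 - 975) = 0 min


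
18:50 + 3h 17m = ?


Start: 1130 minutes from midnight
Add: 197 minutes
Total: 1327 minutes
Hours: 1327 ÷ 60 = 22 remainder 7

22:07


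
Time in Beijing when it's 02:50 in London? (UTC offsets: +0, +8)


Time difference = UTC+8 - UTC+0 = +8 hours
New hour = (2 + 8) mod 24
= 10 mod 24 = 10
Minutes unchanged → 10:50

10:50


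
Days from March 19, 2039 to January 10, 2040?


297 days

From March 19, 2039 to January 10, 2040
Rest of March 2039: 31 - 19 = 12
Full months: April 30, May 31, June 30, July 31, August 31, September 30, October 31, November 30, December 31
Days into January 2040: 10
Total = 12 + 30 + 31 + 30 + 31 + 31 + 30 + 31 + 30 + 31 + 10 = 297 days


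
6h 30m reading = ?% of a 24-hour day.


Time: 390 minutes
Day: 1440 minutes
Percentage = (390/1440) × 100 ≈ 27.1%

27.1%


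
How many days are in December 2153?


31 days

Month: December (month 12)
December has 31 days


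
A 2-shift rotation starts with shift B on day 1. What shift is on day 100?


Shift A

Shifts: A, B
Start: B (index 1)
Day 100: (1 + 100 - 1) mod 2
= 100 mod 2
= 0
Index 0 → shift A


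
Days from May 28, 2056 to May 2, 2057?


339 days

From May 28, 2056 to May 2, 2057
Rest of May 2056: 31 - 28 = 3
Full months: June 30, July 31, August 31, September 30, October 31, November 30, December 31, January 31, February 2057 28, March 31, April 30
Days into May 2057: 2
Total = 3 + 30 + 31 + 31 + 30 + 31 + 30 + 31 + 31 + 28 + 31 + 30 + 2 = 339 days


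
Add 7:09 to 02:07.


09:16

Start: 127 minutes from midnight
Add: 429 minutes
Total: 556 minutes
Hours: 556 ÷ 60 = 9 remainder 16


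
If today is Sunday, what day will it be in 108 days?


Wednesday

Start: Sunday (index 6)
(6 + 108) mod 7
= 114 mod 7
= 2
Index 2 → Wednesday


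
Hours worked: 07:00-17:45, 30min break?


10h 15m (615 minutes)

Total time = (17×60+45) - (7×60+0)
= 1065 - 420 = 645 min
Minus break: 645 - 30 = 615 min
= 10h 15m


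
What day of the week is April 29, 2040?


Zeller's congruence:
q=29, m=4, k=40, j=20
h = (29 + ⌊13×5/5⌋ + 40 + ⌊40/4⌋ + ⌊20/4⌋ - 2×20) mod 7
= (29 + 13 + 40 + 10 + 5 - 40) mod 7
= 57 mod 7 = 1
h=1 → Sunday

Sunday


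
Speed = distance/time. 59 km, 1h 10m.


Distance: 59 km
Time: 1h 10m = 70 min = 70/60 = 7/6 hours
Speed = 59 ÷ (7/6) = 59 × 6 / 7 = 354/7 ≈ 50.6 km/h

50.6 km/h


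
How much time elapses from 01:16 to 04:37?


End time in minutes: 4×60 + 37 = 277
Start time in minutes: 1×60 + 16 = 76
Difference = 277 - 76 = 201 minutes
= 3 hours 21 minutes

3h 21m


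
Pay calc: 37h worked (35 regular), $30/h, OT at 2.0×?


$1170.00

Regular: 35h × $30 = $1050.00
Overtime: 37 - 35 = 2h
OT pay: 2h × $30 × 2.0 = $120.00
Total = $1050.00 + $120.00 = $1170.00


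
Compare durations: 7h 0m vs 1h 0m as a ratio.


Duration 1: 420 minutes
Duration 2: 60 minutes
Ratio = 420:60
GCD = 60
Simplified = 7:1
As a decimal: 7/1 = 7.00

7:1 (7.00)


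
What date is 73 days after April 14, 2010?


Start: April 14, 2010
Add 73 days
April 14 → May 1: 30 - 14 + 1 = 17 days (73 - 17 = 56 left)
May 1 → June 1: 31 - 1 + 1 = 31 days (56 - 31 = 25 left)
June 1 + 25 = June 26, 2010

June 26, 2010


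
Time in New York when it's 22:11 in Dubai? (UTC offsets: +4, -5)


13:11

Time difference = UTC-5 - UTC+4 = -9 hours
New hour = (22 -9) mod 24
= 13 mod 24 = 13
Minutes unchanged → 13:11


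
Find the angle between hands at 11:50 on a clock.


55.0°

Hour hand = 11×30 + 50×0.5 = 355.0°
Minute hand = 50×6 = 300°
Difference = |355.0 - 300| = 55.0°


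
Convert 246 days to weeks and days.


Weeks: 246 ÷ 7 = 35 remainder 1

35 weeks 1 days


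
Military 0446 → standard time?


4:46 AM

Hour: 4
4 < 12 → AM


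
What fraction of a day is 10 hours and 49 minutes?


Total minutes: 10×60 + 49 = 649
Day = 24×60 = 1440 minutes
Fraction = 649/1440 ≈ 0.4507
As a percentage: 649/1440 × 100 ≈ 45.07%

0.4507 (45.07%)


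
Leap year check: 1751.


Rules: divisible by 4 AND (not by 100 OR by 400)
1751 ÷ 4 = 437 remainder 3 → not divisible by 4
Not divisible by 4 → not a leap year

No


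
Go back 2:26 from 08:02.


05:36

Start: 482 minutes from midnight
Subtract: 146 minutes
Remaining: 482 - 146 = 336
Hours: 5, Minutes: 36


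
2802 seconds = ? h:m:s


0h 46m 42s

Hours: 2802 ÷ 3600 = 0 remainder 2802
Minutes: 2802 ÷ 60 = 46 remainder 42
Seconds: 42


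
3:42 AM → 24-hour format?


Input: 3:42 AM
AM hour stays: 3

03:42


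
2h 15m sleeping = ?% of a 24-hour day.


Time: 135 minutes
Day: 1440 minutes
Percentage = (135/1440) × 100 ≈ 9.4%

9.4%


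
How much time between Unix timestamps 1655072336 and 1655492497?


420161 seconds (116.7 hours / 4.86 days)

Difference = 1655492497 - 1655072336 = 420161 seconds
In hours: 420161 / 3600 ≈ 116.7
In days: 420161 / 86400 ≈ 4.86


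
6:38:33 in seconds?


23913 seconds

Hours: 6 × 3600 = 21600
Minutes: 38 × 60 = 2280
Seconds: 33
Total = 21600 + 2280 + 33 = 23913


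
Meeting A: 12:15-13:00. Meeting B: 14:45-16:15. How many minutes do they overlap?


Meeting A: 735-780 (in minutes from midnight)
Meeting B: 885-975
Overlap start = max(735, 885) = 885
Overlap end = min(780, 975) = 780
Overlap = max(0, 780 - 885) = 0 min

0 minutes


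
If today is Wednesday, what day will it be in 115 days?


Saturday

Start: Wednesday (index 2)
(2 + 115) mod 7
= 117 mod 7
= 5
Index 5 → Saturday


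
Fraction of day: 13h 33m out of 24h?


0.5646 (56.46%)

Total minutes: 13×60 + 33 = 813
Day = 24×60 = 1440 minutes
Fraction = 813/1440 ≈ 0.5646
As a percentage: 813/1440 × 100 ≈ 56.46%


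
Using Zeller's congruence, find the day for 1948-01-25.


Zeller's congruence:
q=25, m=13, k=47, j=19
h = (25 + ⌊13×14/5⌋ + 47 + ⌊47/4⌋ + ⌊19/4⌋ - 2×19) mod 7
= (25 + 36 + 47 + 11 + 4 - 38) mod 7
= 85 mod 7 = 1
h=1 → Sunday

Sunday


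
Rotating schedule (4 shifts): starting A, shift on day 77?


Shift A

Shifts: A, B, C, D
Start: A (index 0)
Day 77: (0 + 77 - 1) mod 4
= 76 mod 4
= 0
Index 0 → shift A


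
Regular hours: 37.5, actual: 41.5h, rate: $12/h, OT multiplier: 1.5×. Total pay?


$522.00

Regular: 37.5h × $12 = $450.00
Overtime: 41.5 - 37.5 = 4.0h
OT pay: 4.0h × $12 × 1.5 = $72.00
Total = $450.00 + $72.00 = $522.00
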